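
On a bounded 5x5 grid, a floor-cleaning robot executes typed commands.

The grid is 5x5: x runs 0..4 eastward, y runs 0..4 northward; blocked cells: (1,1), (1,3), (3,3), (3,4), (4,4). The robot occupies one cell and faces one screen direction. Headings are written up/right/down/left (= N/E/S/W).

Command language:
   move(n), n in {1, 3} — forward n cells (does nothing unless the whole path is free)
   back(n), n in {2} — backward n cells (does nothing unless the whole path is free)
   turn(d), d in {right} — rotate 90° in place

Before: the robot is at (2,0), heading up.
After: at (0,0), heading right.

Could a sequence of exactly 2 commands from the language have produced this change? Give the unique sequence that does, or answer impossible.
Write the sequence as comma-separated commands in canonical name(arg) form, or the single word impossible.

key: running back(2) before turn(right) would end elsewhere — order is forced
initial: at (2,0), heading up
1. turn(right) → at (2,0), heading right
2. back(2) → at (0,0), heading right
uniquely the one of 16 2-step routes that fits.

turn(right), back(2)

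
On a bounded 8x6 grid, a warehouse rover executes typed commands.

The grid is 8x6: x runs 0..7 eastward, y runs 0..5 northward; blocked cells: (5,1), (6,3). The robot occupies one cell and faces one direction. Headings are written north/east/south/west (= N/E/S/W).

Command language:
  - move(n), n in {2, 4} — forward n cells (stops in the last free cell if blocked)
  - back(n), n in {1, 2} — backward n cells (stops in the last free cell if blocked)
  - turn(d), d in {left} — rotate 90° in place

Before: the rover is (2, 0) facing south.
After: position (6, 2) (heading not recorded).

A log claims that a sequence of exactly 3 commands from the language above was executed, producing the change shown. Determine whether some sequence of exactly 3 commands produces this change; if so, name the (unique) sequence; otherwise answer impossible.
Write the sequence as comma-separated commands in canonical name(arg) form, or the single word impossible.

back(2), turn(left), move(4)

key: running move(4) before back(2) would end elsewhere — order is forced
begin: (2, 0) facing south
[1] after back(2): (2, 2) facing south
[2] after turn(left): (2, 2) facing east
[3] after move(4): (6, 2) facing east
no rival 3-sequence matches.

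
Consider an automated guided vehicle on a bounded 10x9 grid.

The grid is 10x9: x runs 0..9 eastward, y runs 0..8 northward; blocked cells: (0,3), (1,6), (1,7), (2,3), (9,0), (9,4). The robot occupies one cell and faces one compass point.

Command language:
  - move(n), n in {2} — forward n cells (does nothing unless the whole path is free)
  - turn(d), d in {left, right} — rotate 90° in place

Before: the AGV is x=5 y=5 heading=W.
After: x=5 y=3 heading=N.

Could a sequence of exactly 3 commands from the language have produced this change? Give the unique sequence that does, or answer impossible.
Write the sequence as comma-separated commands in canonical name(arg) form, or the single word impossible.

all 27 sequences checked — none match.

impossible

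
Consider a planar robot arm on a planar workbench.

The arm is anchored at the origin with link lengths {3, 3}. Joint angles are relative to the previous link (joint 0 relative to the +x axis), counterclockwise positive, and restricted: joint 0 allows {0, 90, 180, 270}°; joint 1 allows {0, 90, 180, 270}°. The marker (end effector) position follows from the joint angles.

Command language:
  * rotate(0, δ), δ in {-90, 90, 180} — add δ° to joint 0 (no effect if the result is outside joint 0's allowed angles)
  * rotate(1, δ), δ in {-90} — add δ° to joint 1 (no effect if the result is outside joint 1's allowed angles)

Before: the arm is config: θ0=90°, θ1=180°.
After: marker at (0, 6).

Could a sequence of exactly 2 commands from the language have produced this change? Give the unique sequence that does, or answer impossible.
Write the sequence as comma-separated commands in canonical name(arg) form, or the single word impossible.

begin: config: θ0=90°, θ1=180°
t=1 rotate(1, -90) ⇒ config: θ0=90°, θ1=90°
t=2 rotate(1, -90) ⇒ config: θ0=90°, θ1=0°
no other 2-command option fits: unique.

rotate(1, -90), rotate(1, -90)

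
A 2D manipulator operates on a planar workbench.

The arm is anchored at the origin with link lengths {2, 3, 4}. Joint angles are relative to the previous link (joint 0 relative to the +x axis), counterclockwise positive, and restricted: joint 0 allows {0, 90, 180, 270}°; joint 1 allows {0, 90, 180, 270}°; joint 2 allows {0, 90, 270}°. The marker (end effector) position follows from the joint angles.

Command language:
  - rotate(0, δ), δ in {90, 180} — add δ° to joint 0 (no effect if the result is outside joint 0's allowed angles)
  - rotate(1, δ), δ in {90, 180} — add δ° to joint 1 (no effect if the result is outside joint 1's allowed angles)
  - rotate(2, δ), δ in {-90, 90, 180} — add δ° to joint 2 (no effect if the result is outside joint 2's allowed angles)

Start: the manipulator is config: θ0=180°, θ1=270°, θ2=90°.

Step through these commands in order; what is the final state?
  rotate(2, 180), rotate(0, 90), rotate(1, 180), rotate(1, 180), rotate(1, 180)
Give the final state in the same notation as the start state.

config: θ0=270°, θ1=90°, θ2=270°

initial: config: θ0=180°, θ1=270°, θ2=90°
step 1 (rotate(2, 180)): config: θ0=180°, θ1=270°, θ2=270°
step 2 (rotate(0, 90)): config: θ0=270°, θ1=270°, θ2=270°
step 3 (rotate(1, 180)): config: θ0=270°, θ1=90°, θ2=270°
step 4 (rotate(1, 180)): config: θ0=270°, θ1=270°, θ2=270°
step 5 (rotate(1, 180)): config: θ0=270°, θ1=90°, θ2=270°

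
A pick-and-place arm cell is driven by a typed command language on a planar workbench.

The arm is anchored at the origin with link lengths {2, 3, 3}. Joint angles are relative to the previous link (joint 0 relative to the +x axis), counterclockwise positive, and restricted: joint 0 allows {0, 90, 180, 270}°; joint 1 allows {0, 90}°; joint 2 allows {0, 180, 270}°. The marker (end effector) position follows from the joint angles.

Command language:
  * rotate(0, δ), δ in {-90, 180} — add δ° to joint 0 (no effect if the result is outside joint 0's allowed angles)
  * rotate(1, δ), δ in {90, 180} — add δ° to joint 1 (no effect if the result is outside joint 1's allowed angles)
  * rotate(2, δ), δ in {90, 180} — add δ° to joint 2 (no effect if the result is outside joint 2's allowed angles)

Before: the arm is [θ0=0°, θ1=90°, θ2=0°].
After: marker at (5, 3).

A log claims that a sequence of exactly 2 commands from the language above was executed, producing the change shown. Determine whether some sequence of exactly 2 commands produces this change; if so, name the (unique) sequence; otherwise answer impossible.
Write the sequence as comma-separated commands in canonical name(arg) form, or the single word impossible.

rotate(2, 180), rotate(2, 90)

key: running rotate(2, 90) before rotate(2, 180) would end elsewhere — order is forced
start: [θ0=0°, θ1=90°, θ2=0°]
t=1 rotate(2, 180) ⇒ [θ0=0°, θ1=90°, θ2=180°]
t=2 rotate(2, 90) ⇒ [θ0=0°, θ1=90°, θ2=270°]
no other 2-command option fits: unique.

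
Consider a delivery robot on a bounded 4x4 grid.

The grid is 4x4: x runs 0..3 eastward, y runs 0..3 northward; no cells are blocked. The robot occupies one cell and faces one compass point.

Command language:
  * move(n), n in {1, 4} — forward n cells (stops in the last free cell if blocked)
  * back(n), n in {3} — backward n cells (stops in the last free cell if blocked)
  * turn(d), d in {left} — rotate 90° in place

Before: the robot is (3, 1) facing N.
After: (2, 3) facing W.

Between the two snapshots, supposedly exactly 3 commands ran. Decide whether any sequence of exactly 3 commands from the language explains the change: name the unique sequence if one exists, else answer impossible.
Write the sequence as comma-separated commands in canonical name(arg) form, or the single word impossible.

key: position moved to (2,3) AND the heading swung to W — translation plus rotation needed
initial: (3, 1) facing N
t=1 move(4) ⇒ (3, 3) facing N
t=2 turn(left) ⇒ (3, 3) facing W
t=3 move(1) ⇒ (2, 3) facing W
no other 3-command option fits: unique.

move(4), turn(left), move(1)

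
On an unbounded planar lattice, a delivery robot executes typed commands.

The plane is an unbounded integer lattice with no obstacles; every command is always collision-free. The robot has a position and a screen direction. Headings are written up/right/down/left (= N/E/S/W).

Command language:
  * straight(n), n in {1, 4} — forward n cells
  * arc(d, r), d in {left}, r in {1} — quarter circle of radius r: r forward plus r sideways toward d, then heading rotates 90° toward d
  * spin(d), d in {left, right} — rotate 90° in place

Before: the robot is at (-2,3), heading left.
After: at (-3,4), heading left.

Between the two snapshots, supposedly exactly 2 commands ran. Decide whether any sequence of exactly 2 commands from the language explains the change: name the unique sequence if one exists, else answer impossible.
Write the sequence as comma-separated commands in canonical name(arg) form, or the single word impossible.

key: order matters: swapping spin(right) and arc(left, 1) lands elsewhere
start: at (-2,3), heading left
step 1 (spin(right)): at (-2,3), heading up
step 2 (arc(left, 1)): at (-3,4), heading left
uniquely the one of 25 2-step routes that fits.

spin(right), arc(left, 1)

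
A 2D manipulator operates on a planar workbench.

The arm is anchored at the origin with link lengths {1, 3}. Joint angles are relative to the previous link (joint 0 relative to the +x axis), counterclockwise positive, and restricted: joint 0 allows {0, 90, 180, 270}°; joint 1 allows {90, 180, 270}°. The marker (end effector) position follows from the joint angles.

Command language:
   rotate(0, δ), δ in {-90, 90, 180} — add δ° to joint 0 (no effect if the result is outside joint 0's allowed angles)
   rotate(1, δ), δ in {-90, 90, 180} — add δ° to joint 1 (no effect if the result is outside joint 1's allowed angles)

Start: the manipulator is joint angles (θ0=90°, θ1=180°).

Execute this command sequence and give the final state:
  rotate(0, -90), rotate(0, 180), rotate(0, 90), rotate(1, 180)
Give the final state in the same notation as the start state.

start: joint angles (θ0=90°, θ1=180°)
[1] after rotate(0, -90): joint angles (θ0=0°, θ1=180°)
[2] after rotate(0, 180): joint angles (θ0=180°, θ1=180°)
[3] after rotate(0, 90): joint angles (θ0=270°, θ1=180°)
[4] after rotate(1, 180): joint angles (θ0=270°, θ1=180°)

joint angles (θ0=270°, θ1=180°)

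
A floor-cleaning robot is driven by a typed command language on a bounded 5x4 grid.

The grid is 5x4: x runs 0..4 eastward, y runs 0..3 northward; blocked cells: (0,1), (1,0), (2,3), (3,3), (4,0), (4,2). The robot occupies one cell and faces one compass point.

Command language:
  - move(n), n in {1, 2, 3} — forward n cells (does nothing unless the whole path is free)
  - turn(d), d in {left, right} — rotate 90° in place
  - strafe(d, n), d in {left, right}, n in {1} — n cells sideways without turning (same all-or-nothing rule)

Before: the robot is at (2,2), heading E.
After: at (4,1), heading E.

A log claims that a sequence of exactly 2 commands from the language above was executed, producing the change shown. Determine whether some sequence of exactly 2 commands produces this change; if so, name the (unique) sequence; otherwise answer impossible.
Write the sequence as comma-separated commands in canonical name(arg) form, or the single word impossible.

strafe(right, 1), move(2)

key: order matters: swapping strafe(right, 1) and move(2) lands elsewhere
start: at (2,2), heading E
[1] after strafe(right, 1): at (2,1), heading E
[2] after move(2): at (4,1), heading E
all 49 alternatives checked — unique.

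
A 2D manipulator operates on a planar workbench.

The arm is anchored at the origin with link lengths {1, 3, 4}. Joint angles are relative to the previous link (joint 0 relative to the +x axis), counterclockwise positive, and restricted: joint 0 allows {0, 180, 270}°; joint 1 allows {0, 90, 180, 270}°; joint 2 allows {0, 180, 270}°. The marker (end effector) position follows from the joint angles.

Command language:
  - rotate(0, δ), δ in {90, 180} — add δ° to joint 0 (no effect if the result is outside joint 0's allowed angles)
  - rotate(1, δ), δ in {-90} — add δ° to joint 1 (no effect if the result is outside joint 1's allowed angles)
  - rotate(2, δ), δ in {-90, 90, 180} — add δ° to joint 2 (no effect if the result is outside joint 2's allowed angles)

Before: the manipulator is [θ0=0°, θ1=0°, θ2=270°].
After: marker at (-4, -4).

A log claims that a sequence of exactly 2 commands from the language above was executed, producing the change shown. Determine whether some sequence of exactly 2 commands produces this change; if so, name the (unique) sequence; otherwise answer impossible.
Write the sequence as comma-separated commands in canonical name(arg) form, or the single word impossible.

key: running rotate(0, 90) before rotate(0, 180) would end elsewhere — order is forced
from: [θ0=0°, θ1=0°, θ2=270°]
step 1 (rotate(0, 180)): [θ0=180°, θ1=0°, θ2=270°]
step 2 (rotate(0, 90)): [θ0=270°, θ1=0°, θ2=270°]
uniquely the one of 36 2-step routes that fits.

rotate(0, 180), rotate(0, 90)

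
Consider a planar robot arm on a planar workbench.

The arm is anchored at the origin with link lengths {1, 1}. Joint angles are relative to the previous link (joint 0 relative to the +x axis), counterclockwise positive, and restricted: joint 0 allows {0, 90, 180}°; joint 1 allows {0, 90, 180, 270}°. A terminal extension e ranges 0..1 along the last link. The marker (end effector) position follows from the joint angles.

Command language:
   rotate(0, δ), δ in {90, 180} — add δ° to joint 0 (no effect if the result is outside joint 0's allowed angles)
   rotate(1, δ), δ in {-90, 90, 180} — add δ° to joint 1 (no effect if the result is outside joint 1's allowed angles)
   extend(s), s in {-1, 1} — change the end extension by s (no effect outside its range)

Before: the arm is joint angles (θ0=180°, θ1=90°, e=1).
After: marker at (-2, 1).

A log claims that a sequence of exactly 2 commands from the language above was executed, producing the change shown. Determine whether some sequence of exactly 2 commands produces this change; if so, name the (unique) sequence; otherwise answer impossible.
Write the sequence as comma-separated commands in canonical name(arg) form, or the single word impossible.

rotate(0, 180), rotate(0, 90)

key: order matters: swapping rotate(0, 180) and rotate(0, 90) lands elsewhere
from: joint angles (θ0=180°, θ1=90°, e=1)
1. rotate(0, 180) → joint angles (θ0=0°, θ1=90°, e=1)
2. rotate(0, 90) → joint angles (θ0=90°, θ1=90°, e=1)
no rival 2-sequence matches.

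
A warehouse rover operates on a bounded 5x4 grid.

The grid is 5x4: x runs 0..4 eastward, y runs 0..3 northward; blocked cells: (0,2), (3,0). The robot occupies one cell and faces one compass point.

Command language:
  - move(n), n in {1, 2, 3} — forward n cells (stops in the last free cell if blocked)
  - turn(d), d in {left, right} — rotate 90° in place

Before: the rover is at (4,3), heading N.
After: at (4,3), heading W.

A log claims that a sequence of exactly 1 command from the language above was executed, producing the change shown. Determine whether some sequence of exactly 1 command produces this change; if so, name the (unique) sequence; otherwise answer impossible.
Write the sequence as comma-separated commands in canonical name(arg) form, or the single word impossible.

key: (4,3) unchanged — the single command moves nothing
from: at (4,3), heading N
1. turn(left) → at (4,3), heading W
uniquely the one of 5 1-step routes that fits.

turn(left)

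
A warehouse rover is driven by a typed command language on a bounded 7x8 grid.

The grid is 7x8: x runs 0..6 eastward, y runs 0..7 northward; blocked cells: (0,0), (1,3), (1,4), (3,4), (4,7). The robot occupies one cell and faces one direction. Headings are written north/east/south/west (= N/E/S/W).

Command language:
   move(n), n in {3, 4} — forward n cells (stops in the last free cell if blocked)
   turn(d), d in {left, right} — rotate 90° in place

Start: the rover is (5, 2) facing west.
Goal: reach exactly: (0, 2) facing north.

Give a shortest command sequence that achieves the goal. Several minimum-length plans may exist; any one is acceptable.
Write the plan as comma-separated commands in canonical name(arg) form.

initial: (5, 2) facing west
[1] after move(3): (2, 2) facing west
[2] after move(3): (0, 2) facing west
[3] after turn(right): (0, 2) facing north
shorter routes all fall short; 3 is best.

move(3), move(3), turn(right)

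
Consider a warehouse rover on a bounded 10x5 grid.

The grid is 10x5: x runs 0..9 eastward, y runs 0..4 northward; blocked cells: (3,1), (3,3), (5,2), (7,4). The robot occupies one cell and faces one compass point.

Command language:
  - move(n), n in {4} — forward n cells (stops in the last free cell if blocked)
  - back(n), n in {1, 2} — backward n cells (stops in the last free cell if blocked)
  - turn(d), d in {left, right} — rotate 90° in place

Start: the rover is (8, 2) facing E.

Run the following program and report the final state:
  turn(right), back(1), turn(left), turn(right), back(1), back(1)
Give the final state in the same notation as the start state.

from: (8, 2) facing E
1. turn(right) → (8, 2) facing S
2. back(1) → (8, 3) facing S
3. turn(left) → (8, 3) facing E
4. turn(right) → (8, 3) facing S
5. back(1) → (8, 4) facing S
6. back(1) → (8, 4) facing S

(8, 4) facing S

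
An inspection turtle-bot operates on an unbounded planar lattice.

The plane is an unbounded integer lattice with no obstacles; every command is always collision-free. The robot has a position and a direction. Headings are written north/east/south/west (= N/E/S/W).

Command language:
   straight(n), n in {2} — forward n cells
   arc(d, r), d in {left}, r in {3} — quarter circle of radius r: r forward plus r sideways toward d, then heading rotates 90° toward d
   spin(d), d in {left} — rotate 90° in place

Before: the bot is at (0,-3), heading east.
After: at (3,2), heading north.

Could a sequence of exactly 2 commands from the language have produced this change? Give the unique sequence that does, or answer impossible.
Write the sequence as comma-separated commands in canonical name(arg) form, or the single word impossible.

arc(left, 3), straight(2)

key: running straight(2) before arc(left, 3) would end elsewhere — order is forced
t0: at (0,-3), heading east
1. arc(left, 3) → at (3,0), heading north
2. straight(2) → at (3,2), heading north
no rival 2-sequence matches.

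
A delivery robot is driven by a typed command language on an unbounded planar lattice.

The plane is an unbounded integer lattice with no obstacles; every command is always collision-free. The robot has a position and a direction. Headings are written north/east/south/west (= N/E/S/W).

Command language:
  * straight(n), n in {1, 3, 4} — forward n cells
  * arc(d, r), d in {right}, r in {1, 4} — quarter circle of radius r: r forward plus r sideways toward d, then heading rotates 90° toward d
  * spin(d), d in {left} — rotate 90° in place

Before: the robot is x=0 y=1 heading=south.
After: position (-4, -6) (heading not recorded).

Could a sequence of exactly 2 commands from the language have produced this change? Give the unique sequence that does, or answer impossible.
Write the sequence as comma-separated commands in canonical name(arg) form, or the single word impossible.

straight(3), arc(right, 4)

key: running arc(right, 4) before straight(3) would end elsewhere — order is forced
start: x=0 y=1 heading=south
1. straight(3) → x=0 y=-2 heading=south
2. arc(right, 4) → x=-4 y=-6 heading=west
no other 2-command option fits: unique.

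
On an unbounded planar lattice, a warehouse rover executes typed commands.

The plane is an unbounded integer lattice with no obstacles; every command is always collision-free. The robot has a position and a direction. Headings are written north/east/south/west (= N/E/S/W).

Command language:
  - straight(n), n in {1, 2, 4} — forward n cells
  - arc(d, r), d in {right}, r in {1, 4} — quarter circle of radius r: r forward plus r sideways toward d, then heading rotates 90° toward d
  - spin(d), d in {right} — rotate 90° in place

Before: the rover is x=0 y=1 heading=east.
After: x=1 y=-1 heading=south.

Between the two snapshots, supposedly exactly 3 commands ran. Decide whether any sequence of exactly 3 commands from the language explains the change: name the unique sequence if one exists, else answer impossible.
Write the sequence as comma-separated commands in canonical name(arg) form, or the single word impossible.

key: cell and facing (now S) both changed — the 3 commands mix motion and turning
initial: x=0 y=1 heading=east
[1] after straight(1): x=1 y=1 heading=east
[2] after spin(right): x=1 y=1 heading=south
[3] after straight(2): x=1 y=-1 heading=south
all 216 alternatives checked — unique.

straight(1), spin(right), straight(2)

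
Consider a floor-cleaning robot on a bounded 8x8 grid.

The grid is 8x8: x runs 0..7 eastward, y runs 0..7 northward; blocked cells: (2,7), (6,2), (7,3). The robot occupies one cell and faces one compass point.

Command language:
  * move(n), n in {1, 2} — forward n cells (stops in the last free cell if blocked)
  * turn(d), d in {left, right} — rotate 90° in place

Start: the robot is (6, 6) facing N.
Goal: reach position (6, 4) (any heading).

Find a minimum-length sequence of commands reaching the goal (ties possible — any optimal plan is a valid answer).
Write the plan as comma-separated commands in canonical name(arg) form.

from: (6, 6) facing N
[1] after turn(right): (6, 6) facing E
[2] after turn(right): (6, 6) facing S
[3] after move(2): (6, 4) facing S
nothing shorter than 3 reaches the goal.

turn(right), turn(right), move(2)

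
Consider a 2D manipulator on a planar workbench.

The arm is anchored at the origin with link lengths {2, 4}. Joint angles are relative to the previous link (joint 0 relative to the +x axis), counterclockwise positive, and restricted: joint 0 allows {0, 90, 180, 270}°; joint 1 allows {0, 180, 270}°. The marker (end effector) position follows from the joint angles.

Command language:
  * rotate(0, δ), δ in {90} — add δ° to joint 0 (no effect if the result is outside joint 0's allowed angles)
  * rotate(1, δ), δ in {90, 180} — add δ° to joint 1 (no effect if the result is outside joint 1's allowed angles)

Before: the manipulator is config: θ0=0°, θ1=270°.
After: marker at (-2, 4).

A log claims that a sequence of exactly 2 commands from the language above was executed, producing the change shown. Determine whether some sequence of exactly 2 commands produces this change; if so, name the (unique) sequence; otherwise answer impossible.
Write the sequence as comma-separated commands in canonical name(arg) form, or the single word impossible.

initial: config: θ0=0°, θ1=270°
1. rotate(0, 90) → config: θ0=90°, θ1=270°
2. rotate(0, 90) → config: θ0=180°, θ1=270°
no rival 2-sequence matches.

rotate(0, 90), rotate(0, 90)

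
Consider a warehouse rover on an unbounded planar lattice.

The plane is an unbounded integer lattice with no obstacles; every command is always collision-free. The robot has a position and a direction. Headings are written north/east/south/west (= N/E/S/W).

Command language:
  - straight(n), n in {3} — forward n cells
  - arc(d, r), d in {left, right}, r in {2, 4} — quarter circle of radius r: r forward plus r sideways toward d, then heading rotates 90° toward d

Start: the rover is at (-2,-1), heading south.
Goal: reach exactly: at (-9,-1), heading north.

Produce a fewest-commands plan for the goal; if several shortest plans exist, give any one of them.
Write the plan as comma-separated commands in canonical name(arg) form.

from: at (-2,-1), heading south
1. arc(right, 2) → at (-4,-3), heading west
2. straight(3) → at (-7,-3), heading west
3. arc(right, 2) → at (-9,-1), heading north
shorter routes all fall short; 3 is best.

arc(right, 2), straight(3), arc(right, 2)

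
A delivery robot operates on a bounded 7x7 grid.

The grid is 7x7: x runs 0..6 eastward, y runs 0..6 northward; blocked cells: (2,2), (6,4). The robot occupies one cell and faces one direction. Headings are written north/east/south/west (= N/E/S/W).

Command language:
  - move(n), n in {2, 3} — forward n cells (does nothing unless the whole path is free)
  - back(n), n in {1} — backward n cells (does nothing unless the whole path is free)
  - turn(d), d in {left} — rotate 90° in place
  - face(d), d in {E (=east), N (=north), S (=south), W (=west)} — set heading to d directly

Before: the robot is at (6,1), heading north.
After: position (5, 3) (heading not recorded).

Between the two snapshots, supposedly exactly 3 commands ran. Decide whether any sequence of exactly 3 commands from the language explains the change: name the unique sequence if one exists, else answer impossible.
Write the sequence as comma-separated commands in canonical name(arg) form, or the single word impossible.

key: order matters: swapping move(2) and back(1) lands elsewhere
t0: at (6,1), heading north
[1] after move(2): at (6,3), heading north
[2] after face(E): at (6,3), heading east
[3] after back(1): at (5,3), heading east
no other 3-command option fits: unique.

move(2), face(E), back(1)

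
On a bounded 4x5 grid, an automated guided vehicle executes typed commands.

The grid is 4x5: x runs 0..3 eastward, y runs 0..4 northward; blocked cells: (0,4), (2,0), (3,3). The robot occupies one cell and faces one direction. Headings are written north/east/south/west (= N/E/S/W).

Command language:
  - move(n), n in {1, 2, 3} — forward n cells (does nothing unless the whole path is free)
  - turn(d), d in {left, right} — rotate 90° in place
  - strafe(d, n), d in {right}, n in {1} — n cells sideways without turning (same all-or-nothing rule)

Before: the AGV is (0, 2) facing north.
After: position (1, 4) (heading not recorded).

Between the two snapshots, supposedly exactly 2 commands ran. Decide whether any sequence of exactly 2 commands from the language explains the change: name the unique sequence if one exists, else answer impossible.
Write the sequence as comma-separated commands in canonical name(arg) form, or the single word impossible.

key: order matters: swapping strafe(right, 1) and move(2) lands elsewhere
t0: (0, 2) facing north
1. strafe(right, 1) → (1, 2) facing north
2. move(2) → (1, 4) facing north
no rival 2-sequence matches.

strafe(right, 1), move(2)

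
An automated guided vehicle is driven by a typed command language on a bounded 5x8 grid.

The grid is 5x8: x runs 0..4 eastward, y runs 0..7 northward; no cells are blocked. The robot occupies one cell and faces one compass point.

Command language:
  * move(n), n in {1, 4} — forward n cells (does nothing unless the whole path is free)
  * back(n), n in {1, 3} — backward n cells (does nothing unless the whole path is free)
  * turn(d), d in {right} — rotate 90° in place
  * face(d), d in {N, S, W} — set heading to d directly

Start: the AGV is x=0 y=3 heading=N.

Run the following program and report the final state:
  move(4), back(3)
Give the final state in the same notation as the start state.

x=0 y=4 heading=N

start: x=0 y=3 heading=N
1. move(4) → x=0 y=7 heading=N
2. back(3) → x=0 y=4 heading=N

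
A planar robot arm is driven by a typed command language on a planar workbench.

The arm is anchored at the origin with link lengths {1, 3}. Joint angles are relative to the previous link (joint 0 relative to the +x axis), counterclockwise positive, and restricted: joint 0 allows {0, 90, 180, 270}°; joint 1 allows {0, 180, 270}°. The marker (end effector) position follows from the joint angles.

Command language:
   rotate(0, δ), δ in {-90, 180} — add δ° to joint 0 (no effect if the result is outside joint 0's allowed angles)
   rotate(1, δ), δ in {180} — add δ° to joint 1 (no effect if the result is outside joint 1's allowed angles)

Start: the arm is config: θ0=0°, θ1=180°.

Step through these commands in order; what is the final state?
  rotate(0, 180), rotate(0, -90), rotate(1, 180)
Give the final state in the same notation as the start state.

start: config: θ0=0°, θ1=180°
t=1 rotate(0, 180) ⇒ config: θ0=180°, θ1=180°
t=2 rotate(0, -90) ⇒ config: θ0=90°, θ1=180°
t=3 rotate(1, 180) ⇒ config: θ0=90°, θ1=0°

config: θ0=90°, θ1=0°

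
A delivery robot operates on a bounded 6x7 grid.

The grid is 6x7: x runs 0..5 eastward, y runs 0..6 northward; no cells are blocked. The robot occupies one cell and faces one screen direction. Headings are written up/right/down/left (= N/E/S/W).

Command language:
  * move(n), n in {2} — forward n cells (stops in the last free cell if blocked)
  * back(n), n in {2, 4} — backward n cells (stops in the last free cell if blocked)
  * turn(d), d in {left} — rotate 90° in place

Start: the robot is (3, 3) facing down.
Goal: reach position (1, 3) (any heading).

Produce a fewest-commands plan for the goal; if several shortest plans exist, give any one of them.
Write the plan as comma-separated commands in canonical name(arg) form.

start: (3, 3) facing down
1. turn(left) → (3, 3) facing right
2. back(2) → (1, 3) facing right
no 1-step plan works, so 2 is optimal.

turn(left), back(2)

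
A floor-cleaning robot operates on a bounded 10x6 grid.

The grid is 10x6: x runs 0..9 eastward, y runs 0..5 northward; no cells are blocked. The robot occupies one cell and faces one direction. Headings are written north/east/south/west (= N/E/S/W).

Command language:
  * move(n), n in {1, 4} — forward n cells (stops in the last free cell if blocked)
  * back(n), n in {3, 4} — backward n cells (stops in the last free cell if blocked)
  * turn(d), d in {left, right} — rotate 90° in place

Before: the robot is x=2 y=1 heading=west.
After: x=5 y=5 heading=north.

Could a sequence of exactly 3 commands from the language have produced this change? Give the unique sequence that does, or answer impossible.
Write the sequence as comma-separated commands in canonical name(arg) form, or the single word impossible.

key: cell and facing (now N) both changed — the 3 commands mix motion and turning
t0: x=2 y=1 heading=west
1. back(3) → x=5 y=1 heading=west
2. turn(right) → x=5 y=1 heading=north
3. move(4) → x=5 y=5 heading=north
all 216 alternatives checked — unique.

back(3), turn(right), move(4)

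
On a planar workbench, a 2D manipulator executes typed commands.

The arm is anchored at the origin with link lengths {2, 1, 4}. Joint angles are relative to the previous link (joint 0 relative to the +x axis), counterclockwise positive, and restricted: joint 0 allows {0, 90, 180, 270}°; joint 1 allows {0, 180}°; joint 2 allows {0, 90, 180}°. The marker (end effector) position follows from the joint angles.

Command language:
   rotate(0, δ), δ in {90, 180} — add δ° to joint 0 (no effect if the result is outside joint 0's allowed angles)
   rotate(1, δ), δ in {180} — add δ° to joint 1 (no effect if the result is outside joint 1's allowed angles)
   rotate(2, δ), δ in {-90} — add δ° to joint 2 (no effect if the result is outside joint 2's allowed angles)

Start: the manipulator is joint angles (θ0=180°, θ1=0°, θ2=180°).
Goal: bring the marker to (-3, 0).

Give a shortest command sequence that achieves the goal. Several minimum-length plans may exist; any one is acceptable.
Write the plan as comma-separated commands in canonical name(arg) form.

rotate(0, 180), rotate(2, -90), rotate(2, -90), rotate(1, 180)

begin: joint angles (θ0=180°, θ1=0°, θ2=180°)
[1] after rotate(0, 180): joint angles (θ0=0°, θ1=0°, θ2=180°)
[2] after rotate(2, -90): joint angles (θ0=0°, θ1=0°, θ2=90°)
[3] after rotate(2, -90): joint angles (θ0=0°, θ1=0°, θ2=0°)
[4] after rotate(1, 180): joint angles (θ0=0°, θ1=180°, θ2=0°)
nothing shorter than 4 reaches the goal.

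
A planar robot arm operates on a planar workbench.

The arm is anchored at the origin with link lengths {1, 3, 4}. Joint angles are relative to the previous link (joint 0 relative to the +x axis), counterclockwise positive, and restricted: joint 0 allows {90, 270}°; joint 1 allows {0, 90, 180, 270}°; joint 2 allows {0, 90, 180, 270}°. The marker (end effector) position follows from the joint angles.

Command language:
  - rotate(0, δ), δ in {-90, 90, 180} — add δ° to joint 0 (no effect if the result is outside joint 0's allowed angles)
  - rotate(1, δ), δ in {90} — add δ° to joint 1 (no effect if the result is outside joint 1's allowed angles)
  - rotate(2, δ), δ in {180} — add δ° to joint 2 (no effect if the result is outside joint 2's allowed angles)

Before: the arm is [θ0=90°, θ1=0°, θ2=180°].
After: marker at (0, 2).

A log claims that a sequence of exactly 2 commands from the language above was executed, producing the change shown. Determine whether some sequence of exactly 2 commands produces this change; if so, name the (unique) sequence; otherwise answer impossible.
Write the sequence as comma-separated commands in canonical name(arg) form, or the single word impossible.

rotate(1, 90), rotate(1, 90)

start: [θ0=90°, θ1=0°, θ2=180°]
step 1 (rotate(1, 90)): [θ0=90°, θ1=90°, θ2=180°]
step 2 (rotate(1, 90)): [θ0=90°, θ1=180°, θ2=180°]
no other 2-command option fits: unique.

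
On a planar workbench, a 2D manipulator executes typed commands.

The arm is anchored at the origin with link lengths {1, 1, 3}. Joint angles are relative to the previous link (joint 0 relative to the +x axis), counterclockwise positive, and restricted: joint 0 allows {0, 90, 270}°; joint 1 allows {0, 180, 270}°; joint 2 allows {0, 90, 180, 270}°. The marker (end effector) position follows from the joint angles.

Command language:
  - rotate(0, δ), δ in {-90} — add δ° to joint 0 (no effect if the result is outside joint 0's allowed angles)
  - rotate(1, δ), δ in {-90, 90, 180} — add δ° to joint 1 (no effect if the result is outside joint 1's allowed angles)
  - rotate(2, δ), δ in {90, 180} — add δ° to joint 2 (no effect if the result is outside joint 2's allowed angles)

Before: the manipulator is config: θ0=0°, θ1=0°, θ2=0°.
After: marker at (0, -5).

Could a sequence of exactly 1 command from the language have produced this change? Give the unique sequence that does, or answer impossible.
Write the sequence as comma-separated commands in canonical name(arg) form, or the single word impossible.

rotate(0, -90)

begin: config: θ0=0°, θ1=0°, θ2=0°
t=1 rotate(0, -90) ⇒ config: θ0=270°, θ1=0°, θ2=0°
uniquely the one of 6 1-step routes that fits.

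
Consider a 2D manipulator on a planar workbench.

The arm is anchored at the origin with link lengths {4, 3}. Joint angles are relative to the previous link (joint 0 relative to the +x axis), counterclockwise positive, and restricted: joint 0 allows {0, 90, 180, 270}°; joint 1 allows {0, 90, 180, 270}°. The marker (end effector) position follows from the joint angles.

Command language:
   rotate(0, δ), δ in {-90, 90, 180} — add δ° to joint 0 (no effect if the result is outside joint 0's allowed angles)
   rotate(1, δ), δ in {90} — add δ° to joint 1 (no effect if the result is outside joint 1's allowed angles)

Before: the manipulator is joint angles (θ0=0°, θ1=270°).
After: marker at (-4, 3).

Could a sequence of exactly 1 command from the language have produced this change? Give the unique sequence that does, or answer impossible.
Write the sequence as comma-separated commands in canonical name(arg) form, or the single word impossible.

rotate(0, 180)

from: joint angles (θ0=0°, θ1=270°)
[1] after rotate(0, 180): joint angles (θ0=180°, θ1=270°)
all 4 alternatives checked — unique.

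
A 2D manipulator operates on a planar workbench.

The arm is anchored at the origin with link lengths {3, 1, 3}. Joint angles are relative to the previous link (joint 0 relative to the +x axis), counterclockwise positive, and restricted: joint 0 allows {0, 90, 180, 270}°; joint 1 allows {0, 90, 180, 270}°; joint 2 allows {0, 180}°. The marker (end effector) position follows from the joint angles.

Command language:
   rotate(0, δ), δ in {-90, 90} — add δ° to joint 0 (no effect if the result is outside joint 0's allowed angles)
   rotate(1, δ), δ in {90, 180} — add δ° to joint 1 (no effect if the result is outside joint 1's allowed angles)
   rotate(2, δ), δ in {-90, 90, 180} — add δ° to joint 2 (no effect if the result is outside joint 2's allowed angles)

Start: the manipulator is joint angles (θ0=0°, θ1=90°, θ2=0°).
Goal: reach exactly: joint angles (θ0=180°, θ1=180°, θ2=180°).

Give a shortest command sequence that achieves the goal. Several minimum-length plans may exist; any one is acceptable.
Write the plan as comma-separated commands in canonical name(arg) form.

rotate(1, 90), rotate(0, 90), rotate(0, 90), rotate(2, 180)

begin: joint angles (θ0=0°, θ1=90°, θ2=0°)
t=1 rotate(1, 90) ⇒ joint angles (θ0=0°, θ1=180°, θ2=0°)
t=2 rotate(0, 90) ⇒ joint angles (θ0=90°, θ1=180°, θ2=0°)
t=3 rotate(0, 90) ⇒ joint angles (θ0=180°, θ1=180°, θ2=0°)
t=4 rotate(2, 180) ⇒ joint angles (θ0=180°, θ1=180°, θ2=180°)
minimal: 4 command(s), checked below 4.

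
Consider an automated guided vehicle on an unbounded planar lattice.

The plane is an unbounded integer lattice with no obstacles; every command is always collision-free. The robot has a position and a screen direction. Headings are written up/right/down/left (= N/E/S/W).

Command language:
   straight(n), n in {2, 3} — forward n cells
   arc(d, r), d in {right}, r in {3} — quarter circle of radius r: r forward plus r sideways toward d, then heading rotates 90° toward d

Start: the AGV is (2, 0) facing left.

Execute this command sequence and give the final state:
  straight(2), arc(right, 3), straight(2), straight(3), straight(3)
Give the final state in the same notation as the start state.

from: (2, 0) facing left
[1] after straight(2): (0, 0) facing left
[2] after arc(right, 3): (-3, 3) facing up
[3] after straight(2): (-3, 5) facing up
[4] after straight(3): (-3, 8) facing up
[5] after straight(3): (-3, 11) facing up

(-3, 11) facing up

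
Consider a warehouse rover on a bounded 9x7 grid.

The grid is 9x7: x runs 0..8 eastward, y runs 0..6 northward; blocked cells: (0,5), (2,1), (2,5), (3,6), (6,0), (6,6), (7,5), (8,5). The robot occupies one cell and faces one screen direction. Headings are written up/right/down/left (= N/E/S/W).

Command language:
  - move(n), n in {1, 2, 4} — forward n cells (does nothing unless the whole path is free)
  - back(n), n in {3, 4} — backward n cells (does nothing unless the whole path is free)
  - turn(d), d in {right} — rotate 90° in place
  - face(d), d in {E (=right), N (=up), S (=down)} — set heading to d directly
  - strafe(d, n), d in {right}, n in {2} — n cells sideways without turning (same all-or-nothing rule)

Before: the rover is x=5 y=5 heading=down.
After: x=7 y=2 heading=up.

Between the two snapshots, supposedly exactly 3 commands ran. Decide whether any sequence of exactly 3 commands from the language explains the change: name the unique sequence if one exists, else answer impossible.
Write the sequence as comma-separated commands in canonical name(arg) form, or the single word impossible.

face(N), back(3), strafe(right, 2)

key: running strafe(right, 2) before face(N) would end elsewhere — order is forced
from: x=5 y=5 heading=down
[1] after face(N): x=5 y=5 heading=up
[2] after back(3): x=5 y=2 heading=up
[3] after strafe(right, 2): x=7 y=2 heading=up
no rival 3-sequence matches.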